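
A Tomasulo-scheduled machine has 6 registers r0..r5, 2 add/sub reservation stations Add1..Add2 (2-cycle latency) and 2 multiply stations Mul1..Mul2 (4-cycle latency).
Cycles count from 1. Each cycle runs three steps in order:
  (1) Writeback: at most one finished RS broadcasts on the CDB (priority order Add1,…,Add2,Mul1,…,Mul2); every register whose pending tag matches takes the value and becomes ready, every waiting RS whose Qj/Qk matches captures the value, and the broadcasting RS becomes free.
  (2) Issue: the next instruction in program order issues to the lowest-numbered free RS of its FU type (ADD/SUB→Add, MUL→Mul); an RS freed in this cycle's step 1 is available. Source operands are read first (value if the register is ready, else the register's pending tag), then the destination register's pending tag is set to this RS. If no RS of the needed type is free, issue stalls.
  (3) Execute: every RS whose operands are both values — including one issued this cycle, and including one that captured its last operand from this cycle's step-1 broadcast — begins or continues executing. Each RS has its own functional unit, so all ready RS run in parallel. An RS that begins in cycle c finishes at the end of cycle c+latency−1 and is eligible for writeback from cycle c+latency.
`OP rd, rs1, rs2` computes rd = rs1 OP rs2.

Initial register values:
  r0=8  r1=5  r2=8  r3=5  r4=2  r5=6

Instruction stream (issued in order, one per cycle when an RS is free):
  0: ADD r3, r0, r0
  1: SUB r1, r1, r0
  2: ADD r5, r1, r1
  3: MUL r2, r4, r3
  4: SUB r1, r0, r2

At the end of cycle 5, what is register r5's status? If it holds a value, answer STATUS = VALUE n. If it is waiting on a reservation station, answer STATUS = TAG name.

  c1: issue ADD r3<-Add1  regs: r0:8,r1:5,r2:8,r3:Add1,r4:2,r5:6
  c2: issue SUB r1<-Add2  regs: r0:8,r1:Add2,r2:8,r3:Add1,r4:2,r5:6
  c3: CDB Add1=16; issue ADD r5<-Add1  regs: r0:8,r1:Add2,r2:8,r3:16,r4:2,r5:Add1
  c4: CDB Add2=-3; issue MUL r2<-Mul1  regs: r0:8,r1:-3,r2:Mul1,r3:16,r4:2,r5:Add1
  c5: issue SUB r1<-Add2  regs: r0:8,r1:Add2,r2:Mul1,r3:16,r4:2,r5:Add1

STATUS = TAG Add1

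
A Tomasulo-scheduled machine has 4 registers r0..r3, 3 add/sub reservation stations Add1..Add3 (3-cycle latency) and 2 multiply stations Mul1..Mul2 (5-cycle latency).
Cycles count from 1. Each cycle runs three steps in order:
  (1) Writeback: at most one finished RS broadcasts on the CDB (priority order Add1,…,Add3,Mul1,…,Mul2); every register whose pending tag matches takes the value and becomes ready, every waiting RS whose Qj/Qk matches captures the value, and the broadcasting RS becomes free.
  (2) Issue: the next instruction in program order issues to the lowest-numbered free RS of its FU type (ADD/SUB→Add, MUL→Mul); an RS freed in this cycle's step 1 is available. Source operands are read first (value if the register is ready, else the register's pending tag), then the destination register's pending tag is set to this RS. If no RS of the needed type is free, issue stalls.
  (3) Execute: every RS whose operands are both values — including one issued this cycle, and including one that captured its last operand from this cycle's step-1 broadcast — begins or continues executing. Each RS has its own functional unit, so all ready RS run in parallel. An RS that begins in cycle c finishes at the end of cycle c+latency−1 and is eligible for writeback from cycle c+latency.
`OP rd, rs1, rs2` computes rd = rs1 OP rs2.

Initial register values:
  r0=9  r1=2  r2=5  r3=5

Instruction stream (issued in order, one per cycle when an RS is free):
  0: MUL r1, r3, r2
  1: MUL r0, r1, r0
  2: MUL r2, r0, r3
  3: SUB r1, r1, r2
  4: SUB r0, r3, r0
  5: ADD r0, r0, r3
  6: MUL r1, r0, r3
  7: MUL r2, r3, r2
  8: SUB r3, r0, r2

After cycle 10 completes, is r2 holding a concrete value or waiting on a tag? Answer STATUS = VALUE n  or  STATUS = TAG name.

  c1: issue MUL r1<-Mul1  regs: r0:9,r1:Mul1,r2:5,r3:5
  c2: issue MUL r0<-Mul2  regs: r0:Mul2,r1:Mul1,r2:5,r3:5
  c3: stall  regs: r0:Mul2,r1:Mul1,r2:5,r3:5
  c4: stall  regs: r0:Mul2,r1:Mul1,r2:5,r3:5
  c5: stall  regs: r0:Mul2,r1:Mul1,r2:5,r3:5
  c6: CDB Mul1=25; issue MUL r2<-Mul1  regs: r0:Mul2,r1:25,r2:Mul1,r3:5
  c7: issue SUB r1<-Add1  regs: r0:Mul2,r1:Add1,r2:Mul1,r3:5
  c8: issue SUB r0<-Add2  regs: r0:Add2,r1:Add1,r2:Mul1,r3:5
  c9: issue ADD r0<-Add3  regs: r0:Add3,r1:Add1,r2:Mul1,r3:5
  c10: stall  regs: r0:Add3,r1:Add1,r2:Mul1,r3:5

STATUS = TAG Mul1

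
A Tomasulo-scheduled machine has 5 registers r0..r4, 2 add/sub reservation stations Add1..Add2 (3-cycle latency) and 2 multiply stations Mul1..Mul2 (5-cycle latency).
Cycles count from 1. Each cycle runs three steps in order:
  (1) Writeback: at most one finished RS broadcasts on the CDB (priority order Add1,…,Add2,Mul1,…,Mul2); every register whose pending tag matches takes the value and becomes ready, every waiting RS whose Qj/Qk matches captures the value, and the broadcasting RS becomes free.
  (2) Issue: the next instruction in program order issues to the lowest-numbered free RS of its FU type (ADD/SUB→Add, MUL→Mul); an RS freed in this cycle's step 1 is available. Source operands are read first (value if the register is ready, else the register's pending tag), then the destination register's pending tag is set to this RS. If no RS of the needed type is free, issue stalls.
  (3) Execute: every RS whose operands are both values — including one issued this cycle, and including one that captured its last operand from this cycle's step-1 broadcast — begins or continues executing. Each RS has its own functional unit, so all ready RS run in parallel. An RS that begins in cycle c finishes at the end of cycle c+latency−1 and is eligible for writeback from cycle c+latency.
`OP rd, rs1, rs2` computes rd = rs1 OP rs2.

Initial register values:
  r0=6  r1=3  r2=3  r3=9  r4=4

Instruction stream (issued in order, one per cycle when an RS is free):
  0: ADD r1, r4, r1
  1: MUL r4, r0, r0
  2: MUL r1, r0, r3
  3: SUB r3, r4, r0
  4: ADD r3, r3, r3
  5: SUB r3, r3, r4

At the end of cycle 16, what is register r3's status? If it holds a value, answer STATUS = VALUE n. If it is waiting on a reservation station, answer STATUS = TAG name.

cycle 1: issue ADD r1<-Add1 // r0:6,r1:Add1,r2:3,r3:9,r4:4
cycle 2: issue MUL r4<-Mul1 // r0:6,r1:Add1,r2:3,r3:9,r4:Mul1
cycle 3: issue MUL r1<-Mul2 // r0:6,r1:Mul2,r2:3,r3:9,r4:Mul1
cycle 4: CDB Add1=7; issue SUB r3<-Add1 // r0:6,r1:Mul2,r2:3,r3:Add1,r4:Mul1
cycle 5: issue ADD r3<-Add2 // r0:6,r1:Mul2,r2:3,r3:Add2,r4:Mul1
cycle 6: stall // r0:6,r1:Mul2,r2:3,r3:Add2,r4:Mul1
cycle 7: CDB Mul1=36; stall // r0:6,r1:Mul2,r2:3,r3:Add2,r4:36
cycle 8: CDB Mul2=54; stall // r0:6,r1:54,r2:3,r3:Add2,r4:36
cycle 9: stall // r0:6,r1:54,r2:3,r3:Add2,r4:36
cycle 10: CDB Add1=30; issue SUB r3<-Add1 // r0:6,r1:54,r2:3,r3:Add1,r4:36
cycle 11: - // r0:6,r1:54,r2:3,r3:Add1,r4:36
cycle 12: - // r0:6,r1:54,r2:3,r3:Add1,r4:36
cycle 13: CDB Add2=60 // r0:6,r1:54,r2:3,r3:Add1,r4:36
cycle 14: - // r0:6,r1:54,r2:3,r3:Add1,r4:36
cycle 15: - // r0:6,r1:54,r2:3,r3:Add1,r4:36
cycle 16: CDB Add1=24 // r0:6,r1:54,r2:3,r3:24,r4:36

STATUS = VALUE 24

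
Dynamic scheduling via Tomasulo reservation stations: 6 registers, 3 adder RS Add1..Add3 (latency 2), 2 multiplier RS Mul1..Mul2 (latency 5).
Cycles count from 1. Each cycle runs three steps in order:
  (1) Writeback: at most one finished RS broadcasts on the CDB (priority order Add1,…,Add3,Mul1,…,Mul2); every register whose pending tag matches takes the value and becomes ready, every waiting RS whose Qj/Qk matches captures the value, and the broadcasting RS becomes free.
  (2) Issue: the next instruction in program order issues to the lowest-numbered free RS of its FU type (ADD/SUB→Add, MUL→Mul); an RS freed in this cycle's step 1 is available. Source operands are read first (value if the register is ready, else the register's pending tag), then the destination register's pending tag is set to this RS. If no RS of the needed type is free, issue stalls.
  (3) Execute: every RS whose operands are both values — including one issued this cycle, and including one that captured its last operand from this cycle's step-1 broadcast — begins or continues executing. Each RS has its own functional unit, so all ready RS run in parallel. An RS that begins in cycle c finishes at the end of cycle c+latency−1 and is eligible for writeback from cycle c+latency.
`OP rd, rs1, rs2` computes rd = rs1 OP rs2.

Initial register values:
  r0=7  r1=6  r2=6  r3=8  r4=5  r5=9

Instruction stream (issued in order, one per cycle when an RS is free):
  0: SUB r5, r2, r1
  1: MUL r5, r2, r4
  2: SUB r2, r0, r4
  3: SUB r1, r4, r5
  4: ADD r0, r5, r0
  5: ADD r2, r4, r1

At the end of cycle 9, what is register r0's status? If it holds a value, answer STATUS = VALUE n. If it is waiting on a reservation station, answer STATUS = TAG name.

cycle 1: issue SUB r5<-Add1 // r0:7,r1:6,r2:6,r3:8,r4:5,r5:Add1
cycle 2: issue MUL r5<-Mul1 // r0:7,r1:6,r2:6,r3:8,r4:5,r5:Mul1
cycle 3: CDB Add1=0; issue SUB r2<-Add1 // r0:7,r1:6,r2:Add1,r3:8,r4:5,r5:Mul1
cycle 4: issue SUB r1<-Add2 // r0:7,r1:Add2,r2:Add1,r3:8,r4:5,r5:Mul1
cycle 5: CDB Add1=2; issue ADD r0<-Add1 // r0:Add1,r1:Add2,r2:2,r3:8,r4:5,r5:Mul1
cycle 6: issue ADD r2<-Add3 // r0:Add1,r1:Add2,r2:Add3,r3:8,r4:5,r5:Mul1
cycle 7: CDB Mul1=30 // r0:Add1,r1:Add2,r2:Add3,r3:8,r4:5,r5:30
cycle 8: - // r0:Add1,r1:Add2,r2:Add3,r3:8,r4:5,r5:30
cycle 9: CDB Add1=37 // r0:37,r1:Add2,r2:Add3,r3:8,r4:5,r5:30

STATUS = VALUE 37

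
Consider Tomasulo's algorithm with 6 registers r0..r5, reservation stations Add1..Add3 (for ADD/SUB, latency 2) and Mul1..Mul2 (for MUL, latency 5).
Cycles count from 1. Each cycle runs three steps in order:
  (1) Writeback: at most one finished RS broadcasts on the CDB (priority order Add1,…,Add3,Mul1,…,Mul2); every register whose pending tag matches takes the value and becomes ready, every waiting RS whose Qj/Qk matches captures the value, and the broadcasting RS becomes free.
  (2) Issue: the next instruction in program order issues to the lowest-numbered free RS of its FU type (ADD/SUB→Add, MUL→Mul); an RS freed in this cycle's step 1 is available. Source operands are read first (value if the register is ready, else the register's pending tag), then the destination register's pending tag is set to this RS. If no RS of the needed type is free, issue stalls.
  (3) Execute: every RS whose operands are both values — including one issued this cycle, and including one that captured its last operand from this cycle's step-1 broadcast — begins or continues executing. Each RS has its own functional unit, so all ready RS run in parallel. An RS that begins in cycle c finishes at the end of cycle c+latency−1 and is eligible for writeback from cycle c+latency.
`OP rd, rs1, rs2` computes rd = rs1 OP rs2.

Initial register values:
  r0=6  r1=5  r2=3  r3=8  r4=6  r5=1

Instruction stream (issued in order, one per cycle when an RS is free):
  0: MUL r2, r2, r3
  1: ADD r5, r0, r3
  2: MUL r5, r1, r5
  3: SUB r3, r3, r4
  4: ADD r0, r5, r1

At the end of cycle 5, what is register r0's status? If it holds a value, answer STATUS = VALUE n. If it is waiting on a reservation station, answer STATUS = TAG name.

cycle 1: issue MUL r2<-Mul1 // r0:6,r1:5,r2:Mul1,r3:8,r4:6,r5:1
cycle 2: issue ADD r5<-Add1 // r0:6,r1:5,r2:Mul1,r3:8,r4:6,r5:Add1
cycle 3: issue MUL r5<-Mul2 // r0:6,r1:5,r2:Mul1,r3:8,r4:6,r5:Mul2
cycle 4: CDB Add1=14; issue SUB r3<-Add1 // r0:6,r1:5,r2:Mul1,r3:Add1,r4:6,r5:Mul2
cycle 5: issue ADD r0<-Add2 // r0:Add2,r1:5,r2:Mul1,r3:Add1,r4:6,r5:Mul2

STATUS = TAG Add2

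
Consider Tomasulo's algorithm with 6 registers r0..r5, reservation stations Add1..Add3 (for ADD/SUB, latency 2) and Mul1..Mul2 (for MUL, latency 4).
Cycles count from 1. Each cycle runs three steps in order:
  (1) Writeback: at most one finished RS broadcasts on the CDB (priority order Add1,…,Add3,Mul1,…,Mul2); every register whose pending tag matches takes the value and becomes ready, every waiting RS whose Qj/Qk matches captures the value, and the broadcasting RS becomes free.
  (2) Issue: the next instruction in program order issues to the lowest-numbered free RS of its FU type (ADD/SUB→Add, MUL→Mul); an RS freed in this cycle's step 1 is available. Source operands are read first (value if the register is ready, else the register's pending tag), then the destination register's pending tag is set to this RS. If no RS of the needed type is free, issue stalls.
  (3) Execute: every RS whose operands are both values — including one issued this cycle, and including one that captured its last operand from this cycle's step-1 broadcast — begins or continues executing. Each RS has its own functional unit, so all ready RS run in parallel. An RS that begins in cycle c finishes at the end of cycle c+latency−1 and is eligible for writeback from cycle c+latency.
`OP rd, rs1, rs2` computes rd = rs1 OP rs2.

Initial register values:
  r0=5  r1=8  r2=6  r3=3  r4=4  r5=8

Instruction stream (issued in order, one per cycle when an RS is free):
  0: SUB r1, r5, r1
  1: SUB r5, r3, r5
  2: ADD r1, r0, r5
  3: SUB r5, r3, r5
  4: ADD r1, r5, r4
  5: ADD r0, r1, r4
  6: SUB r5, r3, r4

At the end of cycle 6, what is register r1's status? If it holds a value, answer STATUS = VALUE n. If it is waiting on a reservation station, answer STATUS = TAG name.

c1: issue SUB r1<-Add1 | r0:5,r1:Add1,r2:6,r3:3,r4:4,r5:8
c2: issue SUB r5<-Add2 | r0:5,r1:Add1,r2:6,r3:3,r4:4,r5:Add2
c3: CDB Add1=0; issue ADD r1<-Add1 | r0:5,r1:Add1,r2:6,r3:3,r4:4,r5:Add2
c4: CDB Add2=-5; issue SUB r5<-Add2 | r0:5,r1:Add1,r2:6,r3:3,r4:4,r5:Add2
c5: issue ADD r1<-Add3 | r0:5,r1:Add3,r2:6,r3:3,r4:4,r5:Add2
c6: CDB Add1=0; issue ADD r0<-Add1 | r0:Add1,r1:Add3,r2:6,r3:3,r4:4,r5:Add2

STATUS = TAG Add3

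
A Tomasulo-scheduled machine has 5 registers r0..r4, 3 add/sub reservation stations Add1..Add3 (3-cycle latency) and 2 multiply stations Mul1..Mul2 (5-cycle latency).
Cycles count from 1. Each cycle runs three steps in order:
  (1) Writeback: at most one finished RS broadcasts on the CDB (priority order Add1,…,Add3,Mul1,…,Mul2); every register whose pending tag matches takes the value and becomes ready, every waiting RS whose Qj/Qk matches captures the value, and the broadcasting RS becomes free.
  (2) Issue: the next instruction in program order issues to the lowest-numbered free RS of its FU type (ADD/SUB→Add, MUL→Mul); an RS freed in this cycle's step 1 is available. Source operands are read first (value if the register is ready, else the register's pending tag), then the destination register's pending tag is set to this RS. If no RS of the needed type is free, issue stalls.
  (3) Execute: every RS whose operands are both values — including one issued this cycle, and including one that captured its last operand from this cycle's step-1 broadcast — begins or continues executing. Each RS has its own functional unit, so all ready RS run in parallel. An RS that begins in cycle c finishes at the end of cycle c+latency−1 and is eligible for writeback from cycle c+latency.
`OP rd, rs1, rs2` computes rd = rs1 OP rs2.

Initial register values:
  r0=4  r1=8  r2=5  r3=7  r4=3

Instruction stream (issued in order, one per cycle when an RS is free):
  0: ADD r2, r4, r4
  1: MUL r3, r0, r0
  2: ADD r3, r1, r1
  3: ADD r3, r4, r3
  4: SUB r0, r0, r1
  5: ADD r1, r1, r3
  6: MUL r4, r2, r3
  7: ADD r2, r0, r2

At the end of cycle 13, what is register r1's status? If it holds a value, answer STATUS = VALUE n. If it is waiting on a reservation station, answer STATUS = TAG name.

c1: issue ADD r2<-Add1 | r0:4,r1:8,r2:Add1,r3:7,r4:3
c2: issue MUL r3<-Mul1 | r0:4,r1:8,r2:Add1,r3:Mul1,r4:3
c3: issue ADD r3<-Add2 | r0:4,r1:8,r2:Add1,r3:Add2,r4:3
c4: CDB Add1=6; issue ADD r3<-Add1 | r0:4,r1:8,r2:6,r3:Add1,r4:3
c5: issue SUB r0<-Add3 | r0:Add3,r1:8,r2:6,r3:Add1,r4:3
c6: CDB Add2=16; issue ADD r1<-Add2 | r0:Add3,r1:Add2,r2:6,r3:Add1,r4:3
c7: CDB Mul1=16; issue MUL r4<-Mul1 | r0:Add3,r1:Add2,r2:6,r3:Add1,r4:Mul1
c8: CDB Add3=-4; issue ADD r2<-Add3 | r0:-4,r1:Add2,r2:Add3,r3:Add1,r4:Mul1
c9: CDB Add1=19 | r0:-4,r1:Add2,r2:Add3,r3:19,r4:Mul1
c10: - | r0:-4,r1:Add2,r2:Add3,r3:19,r4:Mul1
c11: CDB Add3=2 | r0:-4,r1:Add2,r2:2,r3:19,r4:Mul1
c12: CDB Add2=27 | r0:-4,r1:27,r2:2,r3:19,r4:Mul1
c13: - | r0:-4,r1:27,r2:2,r3:19,r4:Mul1

STATUS = VALUE 27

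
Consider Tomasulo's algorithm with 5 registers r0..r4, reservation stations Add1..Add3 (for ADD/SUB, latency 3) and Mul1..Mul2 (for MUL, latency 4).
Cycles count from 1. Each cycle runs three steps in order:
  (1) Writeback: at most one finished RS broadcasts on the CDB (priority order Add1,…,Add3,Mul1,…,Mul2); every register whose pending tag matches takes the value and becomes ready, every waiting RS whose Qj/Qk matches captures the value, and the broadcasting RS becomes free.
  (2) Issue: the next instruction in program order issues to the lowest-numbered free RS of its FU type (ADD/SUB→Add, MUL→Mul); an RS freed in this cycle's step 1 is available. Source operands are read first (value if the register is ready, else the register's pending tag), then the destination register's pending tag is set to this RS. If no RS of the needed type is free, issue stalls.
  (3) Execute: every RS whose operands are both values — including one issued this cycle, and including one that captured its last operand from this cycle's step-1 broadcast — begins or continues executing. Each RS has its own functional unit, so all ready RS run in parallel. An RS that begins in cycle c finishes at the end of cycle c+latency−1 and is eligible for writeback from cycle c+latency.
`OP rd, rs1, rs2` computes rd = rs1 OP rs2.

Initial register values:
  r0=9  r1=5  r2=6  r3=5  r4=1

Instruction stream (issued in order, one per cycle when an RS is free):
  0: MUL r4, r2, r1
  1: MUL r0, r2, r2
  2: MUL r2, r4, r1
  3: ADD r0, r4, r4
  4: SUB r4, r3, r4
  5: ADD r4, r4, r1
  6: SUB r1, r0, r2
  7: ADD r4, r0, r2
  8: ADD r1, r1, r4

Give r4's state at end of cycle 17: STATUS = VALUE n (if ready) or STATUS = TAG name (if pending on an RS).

cycle 1: issue MUL r4<-Mul1 // r0:9,r1:5,r2:6,r3:5,r4:Mul1
cycle 2: issue MUL r0<-Mul2 // r0:Mul2,r1:5,r2:6,r3:5,r4:Mul1
cycle 3: stall // r0:Mul2,r1:5,r2:6,r3:5,r4:Mul1
cycle 4: stall // r0:Mul2,r1:5,r2:6,r3:5,r4:Mul1
cycle 5: CDB Mul1=30; issue MUL r2<-Mul1 // r0:Mul2,r1:5,r2:Mul1,r3:5,r4:30
cycle 6: CDB Mul2=36; issue ADD r0<-Add1 // r0:Add1,r1:5,r2:Mul1,r3:5,r4:30
cycle 7: issue SUB r4<-Add2 // r0:Add1,r1:5,r2:Mul1,r3:5,r4:Add2
cycle 8: issue ADD r4<-Add3 // r0:Add1,r1:5,r2:Mul1,r3:5,r4:Add3
cycle 9: CDB Add1=60; issue SUB r1<-Add1 // r0:60,r1:Add1,r2:Mul1,r3:5,r4:Add3
cycle 10: CDB Add2=-25; issue ADD r4<-Add2 // r0:60,r1:Add1,r2:Mul1,r3:5,r4:Add2
cycle 11: CDB Mul1=150; stall // r0:60,r1:Add1,r2:150,r3:5,r4:Add2
cycle 12: stall // r0:60,r1:Add1,r2:150,r3:5,r4:Add2
cycle 13: CDB Add3=-20; issue ADD r1<-Add3 // r0:60,r1:Add3,r2:150,r3:5,r4:Add2
cycle 14: CDB Add1=-90 // r0:60,r1:Add3,r2:150,r3:5,r4:Add2
cycle 15: CDB Add2=210 // r0:60,r1:Add3,r2:150,r3:5,r4:210
cycle 16: - // r0:60,r1:Add3,r2:150,r3:5,r4:210
cycle 17: - // r0:60,r1:Add3,r2:150,r3:5,r4:210

STATUS = VALUE 210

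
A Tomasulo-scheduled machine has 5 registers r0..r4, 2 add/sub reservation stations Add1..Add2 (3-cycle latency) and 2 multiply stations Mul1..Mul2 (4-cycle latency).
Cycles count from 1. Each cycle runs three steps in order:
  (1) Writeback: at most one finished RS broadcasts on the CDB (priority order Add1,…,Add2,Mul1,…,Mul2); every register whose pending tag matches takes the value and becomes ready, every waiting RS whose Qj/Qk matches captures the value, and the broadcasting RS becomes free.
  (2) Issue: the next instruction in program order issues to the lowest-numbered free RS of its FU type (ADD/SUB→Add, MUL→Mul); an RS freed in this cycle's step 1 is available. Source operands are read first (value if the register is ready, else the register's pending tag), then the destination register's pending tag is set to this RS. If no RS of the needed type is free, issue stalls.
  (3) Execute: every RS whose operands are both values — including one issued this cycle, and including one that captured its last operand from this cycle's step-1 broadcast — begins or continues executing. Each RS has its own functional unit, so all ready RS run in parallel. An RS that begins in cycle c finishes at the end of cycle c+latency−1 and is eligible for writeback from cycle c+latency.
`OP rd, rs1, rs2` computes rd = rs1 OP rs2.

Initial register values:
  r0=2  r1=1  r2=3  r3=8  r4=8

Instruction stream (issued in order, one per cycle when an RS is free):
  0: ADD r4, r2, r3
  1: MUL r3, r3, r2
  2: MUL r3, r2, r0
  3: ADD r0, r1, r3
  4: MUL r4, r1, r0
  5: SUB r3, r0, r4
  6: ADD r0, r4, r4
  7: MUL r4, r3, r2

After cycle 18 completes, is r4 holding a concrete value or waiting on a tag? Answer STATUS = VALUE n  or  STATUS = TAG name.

STATUS = TAG Mul2

  c1: issue ADD r4<-Add1  regs: r0:2,r1:1,r2:3,r3:8,r4:Add1
  c2: issue MUL r3<-Mul1  regs: r0:2,r1:1,r2:3,r3:Mul1,r4:Add1
  c3: issue MUL r3<-Mul2  regs: r0:2,r1:1,r2:3,r3:Mul2,r4:Add1
  c4: CDB Add1=11; issue ADD r0<-Add1  regs: r0:Add1,r1:1,r2:3,r3:Mul2,r4:11
  c5: stall  regs: r0:Add1,r1:1,r2:3,r3:Mul2,r4:11
  c6: CDB Mul1=24; issue MUL r4<-Mul1  regs: r0:Add1,r1:1,r2:3,r3:Mul2,r4:Mul1
  c7: CDB Mul2=6; issue SUB r3<-Add2  regs: r0:Add1,r1:1,r2:3,r3:Add2,r4:Mul1
  c8: stall  regs: r0:Add1,r1:1,r2:3,r3:Add2,r4:Mul1
  c9: stall  regs: r0:Add1,r1:1,r2:3,r3:Add2,r4:Mul1
  c10: CDB Add1=7; issue ADD r0<-Add1  regs: r0:Add1,r1:1,r2:3,r3:Add2,r4:Mul1
  c11: issue MUL r4<-Mul2  regs: r0:Add1,r1:1,r2:3,r3:Add2,r4:Mul2
  c12: -  regs: r0:Add1,r1:1,r2:3,r3:Add2,r4:Mul2
  c13: -  regs: r0:Add1,r1:1,r2:3,r3:Add2,r4:Mul2
  c14: CDB Mul1=7  regs: r0:Add1,r1:1,r2:3,r3:Add2,r4:Mul2
  c15: -  regs: r0:Add1,r1:1,r2:3,r3:Add2,r4:Mul2
  c16: -  regs: r0:Add1,r1:1,r2:3,r3:Add2,r4:Mul2
  c17: CDB Add1=14  regs: r0:14,r1:1,r2:3,r3:Add2,r4:Mul2
  c18: CDB Add2=0  regs: r0:14,r1:1,r2:3,r3:0,r4:Mul2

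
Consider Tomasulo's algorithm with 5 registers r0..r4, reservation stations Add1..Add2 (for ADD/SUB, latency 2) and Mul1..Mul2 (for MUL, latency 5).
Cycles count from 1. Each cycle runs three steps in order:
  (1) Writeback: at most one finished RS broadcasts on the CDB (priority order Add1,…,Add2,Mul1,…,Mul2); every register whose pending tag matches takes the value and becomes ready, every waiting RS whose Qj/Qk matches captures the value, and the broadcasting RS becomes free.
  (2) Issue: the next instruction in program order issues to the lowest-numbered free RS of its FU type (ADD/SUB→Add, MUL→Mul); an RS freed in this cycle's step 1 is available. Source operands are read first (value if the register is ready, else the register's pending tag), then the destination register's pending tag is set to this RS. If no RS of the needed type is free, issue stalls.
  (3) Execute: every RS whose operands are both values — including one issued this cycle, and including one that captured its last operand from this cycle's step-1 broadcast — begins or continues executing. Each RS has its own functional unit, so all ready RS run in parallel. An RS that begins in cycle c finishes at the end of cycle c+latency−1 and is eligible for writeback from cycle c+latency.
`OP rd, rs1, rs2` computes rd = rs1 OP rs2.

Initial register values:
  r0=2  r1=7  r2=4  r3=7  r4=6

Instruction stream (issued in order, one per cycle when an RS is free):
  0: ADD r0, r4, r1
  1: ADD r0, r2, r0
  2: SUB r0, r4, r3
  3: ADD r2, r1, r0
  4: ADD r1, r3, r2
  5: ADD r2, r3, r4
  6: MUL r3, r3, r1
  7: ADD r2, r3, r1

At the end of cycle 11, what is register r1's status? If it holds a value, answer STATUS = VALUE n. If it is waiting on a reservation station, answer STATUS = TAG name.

cycle 1: issue ADD r0<-Add1 // r0:Add1,r1:7,r2:4,r3:7,r4:6
cycle 2: issue ADD r0<-Add2 // r0:Add2,r1:7,r2:4,r3:7,r4:6
cycle 3: CDB Add1=13; issue SUB r0<-Add1 // r0:Add1,r1:7,r2:4,r3:7,r4:6
cycle 4: stall // r0:Add1,r1:7,r2:4,r3:7,r4:6
cycle 5: CDB Add1=-1; issue ADD r2<-Add1 // r0:-1,r1:7,r2:Add1,r3:7,r4:6
cycle 6: CDB Add2=17; issue ADD r1<-Add2 // r0:-1,r1:Add2,r2:Add1,r3:7,r4:6
cycle 7: CDB Add1=6; issue ADD r2<-Add1 // r0:-1,r1:Add2,r2:Add1,r3:7,r4:6
cycle 8: issue MUL r3<-Mul1 // r0:-1,r1:Add2,r2:Add1,r3:Mul1,r4:6
cycle 9: CDB Add1=13; issue ADD r2<-Add1 // r0:-1,r1:Add2,r2:Add1,r3:Mul1,r4:6
cycle 10: CDB Add2=13 // r0:-1,r1:13,r2:Add1,r3:Mul1,r4:6
cycle 11: - // r0:-1,r1:13,r2:Add1,r3:Mul1,r4:6

STATUS = VALUE 13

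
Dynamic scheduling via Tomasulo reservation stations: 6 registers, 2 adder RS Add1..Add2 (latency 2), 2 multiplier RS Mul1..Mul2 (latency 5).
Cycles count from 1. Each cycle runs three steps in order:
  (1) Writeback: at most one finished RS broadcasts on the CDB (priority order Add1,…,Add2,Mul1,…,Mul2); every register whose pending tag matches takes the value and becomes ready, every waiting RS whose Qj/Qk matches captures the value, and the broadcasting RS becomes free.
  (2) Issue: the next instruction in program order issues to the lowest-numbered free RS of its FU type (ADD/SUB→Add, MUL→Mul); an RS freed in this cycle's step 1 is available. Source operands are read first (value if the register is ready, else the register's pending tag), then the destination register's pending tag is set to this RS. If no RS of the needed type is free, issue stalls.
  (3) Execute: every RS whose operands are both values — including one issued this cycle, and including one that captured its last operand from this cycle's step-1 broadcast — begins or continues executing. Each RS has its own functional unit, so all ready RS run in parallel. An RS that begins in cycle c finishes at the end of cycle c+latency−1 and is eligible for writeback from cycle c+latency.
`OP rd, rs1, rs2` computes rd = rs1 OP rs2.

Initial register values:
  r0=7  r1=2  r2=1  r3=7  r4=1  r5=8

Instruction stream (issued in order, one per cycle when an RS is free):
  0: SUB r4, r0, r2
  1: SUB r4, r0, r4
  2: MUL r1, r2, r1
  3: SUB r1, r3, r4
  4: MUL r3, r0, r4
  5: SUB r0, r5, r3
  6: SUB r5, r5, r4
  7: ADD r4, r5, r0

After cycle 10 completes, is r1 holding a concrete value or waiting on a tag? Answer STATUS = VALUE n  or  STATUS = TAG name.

STATUS = VALUE 6

cycle 1: issue SUB r4<-Add1 // r0:7,r1:2,r2:1,r3:7,r4:Add1,r5:8
cycle 2: issue SUB r4<-Add2 // r0:7,r1:2,r2:1,r3:7,r4:Add2,r5:8
cycle 3: CDB Add1=6; issue MUL r1<-Mul1 // r0:7,r1:Mul1,r2:1,r3:7,r4:Add2,r5:8
cycle 4: issue SUB r1<-Add1 // r0:7,r1:Add1,r2:1,r3:7,r4:Add2,r5:8
cycle 5: CDB Add2=1; issue MUL r3<-Mul2 // r0:7,r1:Add1,r2:1,r3:Mul2,r4:1,r5:8
cycle 6: issue SUB r0<-Add2 // r0:Add2,r1:Add1,r2:1,r3:Mul2,r4:1,r5:8
cycle 7: CDB Add1=6; issue SUB r5<-Add1 // r0:Add2,r1:6,r2:1,r3:Mul2,r4:1,r5:Add1
cycle 8: CDB Mul1=2; stall // r0:Add2,r1:6,r2:1,r3:Mul2,r4:1,r5:Add1
cycle 9: CDB Add1=7; issue ADD r4<-Add1 // r0:Add2,r1:6,r2:1,r3:Mul2,r4:Add1,r5:7
cycle 10: CDB Mul2=7 // r0:Add2,r1:6,r2:1,r3:7,r4:Add1,r5:7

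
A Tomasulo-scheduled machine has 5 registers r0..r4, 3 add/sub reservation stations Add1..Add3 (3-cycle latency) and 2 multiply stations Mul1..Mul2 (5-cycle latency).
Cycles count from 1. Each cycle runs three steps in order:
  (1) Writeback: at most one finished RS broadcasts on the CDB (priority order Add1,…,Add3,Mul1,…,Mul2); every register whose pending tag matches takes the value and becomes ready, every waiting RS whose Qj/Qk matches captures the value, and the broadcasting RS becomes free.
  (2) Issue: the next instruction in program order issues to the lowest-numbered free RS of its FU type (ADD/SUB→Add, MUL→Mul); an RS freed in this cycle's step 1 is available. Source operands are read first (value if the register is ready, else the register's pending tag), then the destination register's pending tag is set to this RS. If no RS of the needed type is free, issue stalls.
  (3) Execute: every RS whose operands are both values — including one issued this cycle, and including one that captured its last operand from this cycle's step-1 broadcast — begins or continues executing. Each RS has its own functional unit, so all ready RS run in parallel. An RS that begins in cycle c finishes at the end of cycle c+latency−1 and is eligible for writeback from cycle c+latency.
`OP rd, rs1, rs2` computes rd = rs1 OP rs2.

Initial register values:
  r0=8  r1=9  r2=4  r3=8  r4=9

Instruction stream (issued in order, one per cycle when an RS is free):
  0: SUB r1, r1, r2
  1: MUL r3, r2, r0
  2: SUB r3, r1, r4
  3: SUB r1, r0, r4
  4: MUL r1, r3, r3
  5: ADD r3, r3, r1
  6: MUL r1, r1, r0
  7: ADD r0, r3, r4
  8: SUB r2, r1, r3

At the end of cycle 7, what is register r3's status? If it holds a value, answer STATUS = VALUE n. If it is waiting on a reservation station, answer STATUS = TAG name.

  c1: issue SUB r1<-Add1  regs: r0:8,r1:Add1,r2:4,r3:8,r4:9
  c2: issue MUL r3<-Mul1  regs: r0:8,r1:Add1,r2:4,r3:Mul1,r4:9
  c3: issue SUB r3<-Add2  regs: r0:8,r1:Add1,r2:4,r3:Add2,r4:9
  c4: CDB Add1=5; issue SUB r1<-Add1  regs: r0:8,r1:Add1,r2:4,r3:Add2,r4:9
  c5: issue MUL r1<-Mul2  regs: r0:8,r1:Mul2,r2:4,r3:Add2,r4:9
  c6: issue ADD r3<-Add3  regs: r0:8,r1:Mul2,r2:4,r3:Add3,r4:9
  c7: CDB Add1=-1; stall  regs: r0:8,r1:Mul2,r2:4,r3:Add3,r4:9

STATUS = TAG Add3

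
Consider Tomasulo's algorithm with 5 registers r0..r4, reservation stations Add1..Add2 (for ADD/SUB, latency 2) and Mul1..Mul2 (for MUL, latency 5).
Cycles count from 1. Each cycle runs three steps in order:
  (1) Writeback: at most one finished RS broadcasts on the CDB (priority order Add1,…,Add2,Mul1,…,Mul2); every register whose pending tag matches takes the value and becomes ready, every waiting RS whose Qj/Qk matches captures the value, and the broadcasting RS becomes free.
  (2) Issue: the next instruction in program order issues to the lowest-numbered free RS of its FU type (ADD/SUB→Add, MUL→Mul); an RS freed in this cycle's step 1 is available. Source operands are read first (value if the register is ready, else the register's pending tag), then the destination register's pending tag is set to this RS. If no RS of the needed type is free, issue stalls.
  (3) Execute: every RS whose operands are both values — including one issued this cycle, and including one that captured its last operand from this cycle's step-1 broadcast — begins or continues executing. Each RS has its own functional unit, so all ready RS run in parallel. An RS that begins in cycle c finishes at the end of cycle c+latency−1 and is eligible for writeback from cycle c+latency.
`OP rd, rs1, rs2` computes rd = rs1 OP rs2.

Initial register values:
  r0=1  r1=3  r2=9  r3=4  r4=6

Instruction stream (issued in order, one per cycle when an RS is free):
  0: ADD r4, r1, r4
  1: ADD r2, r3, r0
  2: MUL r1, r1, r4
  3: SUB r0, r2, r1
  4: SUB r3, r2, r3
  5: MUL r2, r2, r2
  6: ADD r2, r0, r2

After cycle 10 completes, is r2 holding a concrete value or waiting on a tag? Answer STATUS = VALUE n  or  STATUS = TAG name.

STATUS = TAG Add2

cycle 1: issue ADD r4<-Add1 // r0:1,r1:3,r2:9,r3:4,r4:Add1
cycle 2: issue ADD r2<-Add2 // r0:1,r1:3,r2:Add2,r3:4,r4:Add1
cycle 3: CDB Add1=9; issue MUL r1<-Mul1 // r0:1,r1:Mul1,r2:Add2,r3:4,r4:9
cycle 4: CDB Add2=5; issue SUB r0<-Add1 // r0:Add1,r1:Mul1,r2:5,r3:4,r4:9
cycle 5: issue SUB r3<-Add2 // r0:Add1,r1:Mul1,r2:5,r3:Add2,r4:9
cycle 6: issue MUL r2<-Mul2 // r0:Add1,r1:Mul1,r2:Mul2,r3:Add2,r4:9
cycle 7: CDB Add2=1; issue ADD r2<-Add2 // r0:Add1,r1:Mul1,r2:Add2,r3:1,r4:9
cycle 8: CDB Mul1=27 // r0:Add1,r1:27,r2:Add2,r3:1,r4:9
cycle 9: - // r0:Add1,r1:27,r2:Add2,r3:1,r4:9
cycle 10: CDB Add1=-22 // r0:-22,r1:27,r2:Add2,r3:1,r4:9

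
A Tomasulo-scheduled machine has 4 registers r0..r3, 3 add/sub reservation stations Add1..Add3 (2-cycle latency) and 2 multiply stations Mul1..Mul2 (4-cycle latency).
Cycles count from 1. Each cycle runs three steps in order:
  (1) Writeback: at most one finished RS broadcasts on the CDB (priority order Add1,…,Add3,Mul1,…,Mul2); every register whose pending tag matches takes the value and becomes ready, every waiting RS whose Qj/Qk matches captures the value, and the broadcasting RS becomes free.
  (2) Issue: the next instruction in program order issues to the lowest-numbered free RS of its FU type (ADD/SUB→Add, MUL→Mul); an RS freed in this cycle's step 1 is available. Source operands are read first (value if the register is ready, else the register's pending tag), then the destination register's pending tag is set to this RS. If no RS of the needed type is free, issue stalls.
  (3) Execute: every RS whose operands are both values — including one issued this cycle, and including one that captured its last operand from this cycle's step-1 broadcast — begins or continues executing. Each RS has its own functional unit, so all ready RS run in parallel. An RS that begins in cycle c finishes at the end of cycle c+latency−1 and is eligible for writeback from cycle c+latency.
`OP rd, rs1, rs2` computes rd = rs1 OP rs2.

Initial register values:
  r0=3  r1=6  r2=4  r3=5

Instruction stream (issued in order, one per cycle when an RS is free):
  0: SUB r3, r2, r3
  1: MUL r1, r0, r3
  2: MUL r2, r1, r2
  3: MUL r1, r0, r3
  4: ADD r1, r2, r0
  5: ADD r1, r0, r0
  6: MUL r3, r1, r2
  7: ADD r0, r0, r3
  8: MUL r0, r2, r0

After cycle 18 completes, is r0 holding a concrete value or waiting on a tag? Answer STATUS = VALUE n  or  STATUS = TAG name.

c1: issue SUB r3<-Add1 | r0:3,r1:6,r2:4,r3:Add1
c2: issue MUL r1<-Mul1 | r0:3,r1:Mul1,r2:4,r3:Add1
c3: CDB Add1=-1; issue MUL r2<-Mul2 | r0:3,r1:Mul1,r2:Mul2,r3:-1
c4: stall | r0:3,r1:Mul1,r2:Mul2,r3:-1
c5: stall | r0:3,r1:Mul1,r2:Mul2,r3:-1
c6: stall | r0:3,r1:Mul1,r2:Mul2,r3:-1
c7: CDB Mul1=-3; issue MUL r1<-Mul1 | r0:3,r1:Mul1,r2:Mul2,r3:-1
c8: issue ADD r1<-Add1 | r0:3,r1:Add1,r2:Mul2,r3:-1
c9: issue ADD r1<-Add2 | r0:3,r1:Add2,r2:Mul2,r3:-1
c10: stall | r0:3,r1:Add2,r2:Mul2,r3:-1
c11: CDB Add2=6; stall | r0:3,r1:6,r2:Mul2,r3:-1
c12: CDB Mul1=-3; issue MUL r3<-Mul1 | r0:3,r1:6,r2:Mul2,r3:Mul1
c13: CDB Mul2=-12; issue ADD r0<-Add2 | r0:Add2,r1:6,r2:-12,r3:Mul1
c14: issue MUL r0<-Mul2 | r0:Mul2,r1:6,r2:-12,r3:Mul1
c15: CDB Add1=-9 | r0:Mul2,r1:6,r2:-12,r3:Mul1
c16: - | r0:Mul2,r1:6,r2:-12,r3:Mul1
c17: CDB Mul1=-72 | r0:Mul2,r1:6,r2:-12,r3:-72
c18: - | r0:Mul2,r1:6,r2:-12,r3:-72

STATUS = TAG Mul2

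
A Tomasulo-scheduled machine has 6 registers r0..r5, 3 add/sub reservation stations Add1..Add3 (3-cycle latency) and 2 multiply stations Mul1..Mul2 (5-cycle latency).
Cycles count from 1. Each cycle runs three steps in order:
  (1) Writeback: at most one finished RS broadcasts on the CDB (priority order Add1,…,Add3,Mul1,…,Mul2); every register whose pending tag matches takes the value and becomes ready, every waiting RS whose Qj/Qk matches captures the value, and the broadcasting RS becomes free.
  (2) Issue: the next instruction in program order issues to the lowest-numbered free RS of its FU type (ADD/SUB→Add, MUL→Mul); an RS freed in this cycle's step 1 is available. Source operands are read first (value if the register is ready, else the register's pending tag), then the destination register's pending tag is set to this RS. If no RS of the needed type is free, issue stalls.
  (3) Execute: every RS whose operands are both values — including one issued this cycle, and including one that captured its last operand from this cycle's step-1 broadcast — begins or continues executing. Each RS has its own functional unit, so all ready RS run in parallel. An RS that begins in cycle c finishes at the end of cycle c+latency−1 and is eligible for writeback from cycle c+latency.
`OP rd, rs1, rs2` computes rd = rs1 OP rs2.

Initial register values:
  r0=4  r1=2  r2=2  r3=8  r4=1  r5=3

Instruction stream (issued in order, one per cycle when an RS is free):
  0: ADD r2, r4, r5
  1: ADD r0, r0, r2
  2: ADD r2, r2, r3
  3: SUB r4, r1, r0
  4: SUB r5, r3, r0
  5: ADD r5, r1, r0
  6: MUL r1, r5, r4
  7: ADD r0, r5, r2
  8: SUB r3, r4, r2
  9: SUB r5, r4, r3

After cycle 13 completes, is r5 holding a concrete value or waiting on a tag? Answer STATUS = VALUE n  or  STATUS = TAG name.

c1: issue ADD r2<-Add1 | r0:4,r1:2,r2:Add1,r3:8,r4:1,r5:3
c2: issue ADD r0<-Add2 | r0:Add2,r1:2,r2:Add1,r3:8,r4:1,r5:3
c3: issue ADD r2<-Add3 | r0:Add2,r1:2,r2:Add3,r3:8,r4:1,r5:3
c4: CDB Add1=4; issue SUB r4<-Add1 | r0:Add2,r1:2,r2:Add3,r3:8,r4:Add1,r5:3
c5: stall | r0:Add2,r1:2,r2:Add3,r3:8,r4:Add1,r5:3
c6: stall | r0:Add2,r1:2,r2:Add3,r3:8,r4:Add1,r5:3
c7: CDB Add2=8; issue SUB r5<-Add2 | r0:8,r1:2,r2:Add3,r3:8,r4:Add1,r5:Add2
c8: CDB Add3=12; issue ADD r5<-Add3 | r0:8,r1:2,r2:12,r3:8,r4:Add1,r5:Add3
c9: issue MUL r1<-Mul1 | r0:8,r1:Mul1,r2:12,r3:8,r4:Add1,r5:Add3
c10: CDB Add1=-6; issue ADD r0<-Add1 | r0:Add1,r1:Mul1,r2:12,r3:8,r4:-6,r5:Add3
c11: CDB Add2=0; issue SUB r3<-Add2 | r0:Add1,r1:Mul1,r2:12,r3:Add2,r4:-6,r5:Add3
c12: CDB Add3=10; issue SUB r5<-Add3 | r0:Add1,r1:Mul1,r2:12,r3:Add2,r4:-6,r5:Add3
c13: - | r0:Add1,r1:Mul1,r2:12,r3:Add2,r4:-6,r5:Add3

STATUS = TAG Add3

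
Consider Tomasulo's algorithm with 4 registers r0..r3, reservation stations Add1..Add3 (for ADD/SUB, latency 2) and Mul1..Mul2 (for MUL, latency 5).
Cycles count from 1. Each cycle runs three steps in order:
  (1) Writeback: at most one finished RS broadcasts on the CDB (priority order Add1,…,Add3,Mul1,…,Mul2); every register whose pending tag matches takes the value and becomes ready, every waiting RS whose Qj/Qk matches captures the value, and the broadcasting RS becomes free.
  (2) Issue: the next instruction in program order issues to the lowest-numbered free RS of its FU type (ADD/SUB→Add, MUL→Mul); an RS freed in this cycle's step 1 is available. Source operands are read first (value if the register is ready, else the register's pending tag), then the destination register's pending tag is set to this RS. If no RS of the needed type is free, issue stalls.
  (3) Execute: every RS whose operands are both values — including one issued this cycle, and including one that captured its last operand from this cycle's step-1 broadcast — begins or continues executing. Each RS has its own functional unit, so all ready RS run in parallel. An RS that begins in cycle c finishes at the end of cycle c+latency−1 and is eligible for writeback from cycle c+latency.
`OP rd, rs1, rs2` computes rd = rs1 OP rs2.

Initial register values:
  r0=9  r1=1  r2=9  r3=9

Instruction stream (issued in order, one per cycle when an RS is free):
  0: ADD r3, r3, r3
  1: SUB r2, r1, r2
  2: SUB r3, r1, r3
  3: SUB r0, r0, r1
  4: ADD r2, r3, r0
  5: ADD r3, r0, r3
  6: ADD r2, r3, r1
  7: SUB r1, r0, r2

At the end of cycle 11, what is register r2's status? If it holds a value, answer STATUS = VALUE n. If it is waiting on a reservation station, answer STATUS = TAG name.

STATUS = VALUE -8

cycle 1: issue ADD r3<-Add1 // r0:9,r1:1,r2:9,r3:Add1
cycle 2: issue SUB r2<-Add2 // r0:9,r1:1,r2:Add2,r3:Add1
cycle 3: CDB Add1=18; issue SUB r3<-Add1 // r0:9,r1:1,r2:Add2,r3:Add1
cycle 4: CDB Add2=-8; issue SUB r0<-Add2 // r0:Add2,r1:1,r2:-8,r3:Add1
cycle 5: CDB Add1=-17; issue ADD r2<-Add1 // r0:Add2,r1:1,r2:Add1,r3:-17
cycle 6: CDB Add2=8; issue ADD r3<-Add2 // r0:8,r1:1,r2:Add1,r3:Add2
cycle 7: issue ADD r2<-Add3 // r0:8,r1:1,r2:Add3,r3:Add2
cycle 8: CDB Add1=-9; issue SUB r1<-Add1 // r0:8,r1:Add1,r2:Add3,r3:Add2
cycle 9: CDB Add2=-9 // r0:8,r1:Add1,r2:Add3,r3:-9
cycle 10: - // r0:8,r1:Add1,r2:Add3,r3:-9
cycle 11: CDB Add3=-8 // r0:8,r1:Add1,r2:-8,r3:-9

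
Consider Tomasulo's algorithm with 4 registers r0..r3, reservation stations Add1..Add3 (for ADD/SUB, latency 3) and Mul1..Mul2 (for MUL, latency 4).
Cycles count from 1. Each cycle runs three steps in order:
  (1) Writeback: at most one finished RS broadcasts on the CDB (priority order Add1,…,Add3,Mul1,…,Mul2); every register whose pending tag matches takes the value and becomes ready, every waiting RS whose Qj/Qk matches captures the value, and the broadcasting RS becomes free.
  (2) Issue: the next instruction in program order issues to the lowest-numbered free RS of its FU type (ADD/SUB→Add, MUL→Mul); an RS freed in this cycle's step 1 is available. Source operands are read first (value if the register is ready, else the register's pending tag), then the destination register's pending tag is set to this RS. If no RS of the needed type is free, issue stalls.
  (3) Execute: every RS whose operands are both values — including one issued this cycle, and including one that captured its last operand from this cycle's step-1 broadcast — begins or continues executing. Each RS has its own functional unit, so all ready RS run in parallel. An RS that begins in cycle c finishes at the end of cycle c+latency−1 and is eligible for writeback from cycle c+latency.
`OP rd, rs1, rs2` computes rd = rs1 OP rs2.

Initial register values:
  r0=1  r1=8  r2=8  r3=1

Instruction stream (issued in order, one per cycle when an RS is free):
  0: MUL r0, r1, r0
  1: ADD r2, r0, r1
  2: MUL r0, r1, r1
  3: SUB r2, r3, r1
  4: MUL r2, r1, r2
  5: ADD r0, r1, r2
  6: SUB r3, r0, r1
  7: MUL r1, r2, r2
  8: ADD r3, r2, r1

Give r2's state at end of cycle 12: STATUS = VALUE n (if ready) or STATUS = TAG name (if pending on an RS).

c1: issue MUL r0<-Mul1 | r0:Mul1,r1:8,r2:8,r3:1
c2: issue ADD r2<-Add1 | r0:Mul1,r1:8,r2:Add1,r3:1
c3: issue MUL r0<-Mul2 | r0:Mul2,r1:8,r2:Add1,r3:1
c4: issue SUB r2<-Add2 | r0:Mul2,r1:8,r2:Add2,r3:1
c5: CDB Mul1=8; issue MUL r2<-Mul1 | r0:Mul2,r1:8,r2:Mul1,r3:1
c6: issue ADD r0<-Add3 | r0:Add3,r1:8,r2:Mul1,r3:1
c7: CDB Add2=-7; issue SUB r3<-Add2 | r0:Add3,r1:8,r2:Mul1,r3:Add2
c8: CDB Add1=16; stall | r0:Add3,r1:8,r2:Mul1,r3:Add2
c9: CDB Mul2=64; issue MUL r1<-Mul2 | r0:Add3,r1:Mul2,r2:Mul1,r3:Add2
c10: issue ADD r3<-Add1 | r0:Add3,r1:Mul2,r2:Mul1,r3:Add1
c11: CDB Mul1=-56 | r0:Add3,r1:Mul2,r2:-56,r3:Add1
c12: - | r0:Add3,r1:Mul2,r2:-56,r3:Add1

STATUS = VALUE -56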